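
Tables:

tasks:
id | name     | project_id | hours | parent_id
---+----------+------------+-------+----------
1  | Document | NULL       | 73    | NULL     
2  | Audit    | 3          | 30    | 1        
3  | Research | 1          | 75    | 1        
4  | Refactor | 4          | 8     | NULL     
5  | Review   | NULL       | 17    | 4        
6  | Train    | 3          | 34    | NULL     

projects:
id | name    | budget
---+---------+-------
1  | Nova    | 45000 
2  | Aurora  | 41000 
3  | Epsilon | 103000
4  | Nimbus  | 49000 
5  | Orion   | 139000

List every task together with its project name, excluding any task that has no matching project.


INNER JOIN keeps only tasks rows whose project_id matches an id in projects. Walk through each task:
  - task 1 (Document): project_id=NULL, no match -> dropped
  - task 2 (Audit): project_id=3 -> matches Epsilon
  - task 3 (Research): project_id=1 -> matches Nova
  - task 4 (Refactor): project_id=4 -> matches Nimbus
  - task 5 (Review): project_id=NULL, no match -> dropped
  - task 6 (Train): project_id=3 -> matches Epsilon
So 2 of 6 rows are dropped.

SQL:
SELECT a.name, b.name AS project
FROM tasks a
INNER JOIN projects b ON a.project_id = b.id

Result:
name     | project
---------+--------
Audit    | Epsilon
Research | Nova   
Refactor | Nimbus 
Train    | Epsilon


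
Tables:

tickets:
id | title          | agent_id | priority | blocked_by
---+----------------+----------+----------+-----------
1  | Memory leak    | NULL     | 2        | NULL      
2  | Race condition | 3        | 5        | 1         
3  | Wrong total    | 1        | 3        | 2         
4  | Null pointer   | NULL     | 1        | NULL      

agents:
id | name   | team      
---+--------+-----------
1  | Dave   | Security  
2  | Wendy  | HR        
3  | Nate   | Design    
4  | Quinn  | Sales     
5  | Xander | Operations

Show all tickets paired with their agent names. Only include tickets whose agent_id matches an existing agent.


INNER JOIN keeps only tickets rows whose agent_id matches an id in agents. Walk through each ticket:
  - ticket 1 (Memory leak): agent_id=NULL, no match -> dropped
  - ticket 2 (Race condition): agent_id=3 -> matches Nate
  - ticket 3 (Wrong total): agent_id=1 -> matches Dave
  - ticket 4 (Null pointer): agent_id=NULL, no match -> dropped
So 2 of 4 rows are dropped.

SQL:
SELECT a.title, b.name AS agent
FROM tickets a
INNER JOIN agents b ON a.agent_id = b.id

Result:
title          | agent
---------------+------
Race condition | Nate 
Wrong total    | Dave 


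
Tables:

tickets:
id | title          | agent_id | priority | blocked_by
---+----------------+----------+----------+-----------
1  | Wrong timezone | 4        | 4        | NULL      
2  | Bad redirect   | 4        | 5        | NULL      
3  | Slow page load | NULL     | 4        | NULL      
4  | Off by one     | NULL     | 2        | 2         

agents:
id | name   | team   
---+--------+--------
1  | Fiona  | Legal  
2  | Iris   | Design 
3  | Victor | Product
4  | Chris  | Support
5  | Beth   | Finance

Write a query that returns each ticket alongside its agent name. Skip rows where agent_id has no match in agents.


INNER JOIN keeps only tickets rows whose agent_id matches an id in agents. Walk through each ticket:
  - ticket 1 (Wrong timezone): agent_id=4 -> matches Chris
  - ticket 2 (Bad redirect): agent_id=4 -> matches Chris
  - ticket 3 (Slow page load): agent_id=NULL, no match -> dropped
  - ticket 4 (Off by one): agent_id=NULL, no match -> dropped
So 2 of 4 rows are dropped.

SQL:
SELECT a.title, b.name AS agent
FROM tickets a
INNER JOIN agents b ON a.agent_id = b.id

Result:
title          | agent
---------------+------
Wrong timezone | Chris
Bad redirect   | Chris


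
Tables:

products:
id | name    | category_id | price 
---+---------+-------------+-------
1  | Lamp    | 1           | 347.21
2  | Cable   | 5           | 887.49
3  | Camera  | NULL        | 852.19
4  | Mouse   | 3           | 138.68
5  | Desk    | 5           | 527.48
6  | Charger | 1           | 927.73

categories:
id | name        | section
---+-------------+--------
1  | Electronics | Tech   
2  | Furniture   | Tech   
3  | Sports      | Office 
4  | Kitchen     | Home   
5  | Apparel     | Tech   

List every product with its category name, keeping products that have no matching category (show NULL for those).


LEFT JOIN keeps every row from products (the left table); where category_id has no match in categories, the category columns become NULL. Walk through each product:
  - product 1 (Lamp): category_id=1 -> matches Electronics
  - product 2 (Cable): category_id=5 -> matches Apparel
  - product 3 (Camera): category_id=NULL, no match -> kept with NULL
  - product 4 (Mouse): category_id=3 -> matches Sports
  - product 5 (Desk): category_id=5 -> matches Apparel
  - product 6 (Charger): category_id=1 -> matches Electronics
All 6 rows appear; 1 has NULL category.

SQL:
SELECT a.name, b.name AS category
FROM products a
LEFT JOIN categories b ON a.category_id = b.id

Result:
name    | category   
--------+------------
Lamp    | Electronics
Cable   | Apparel    
Camera  | NULL       
Mouse   | Sports     
Desk    | Apparel    
Charger | Electronics


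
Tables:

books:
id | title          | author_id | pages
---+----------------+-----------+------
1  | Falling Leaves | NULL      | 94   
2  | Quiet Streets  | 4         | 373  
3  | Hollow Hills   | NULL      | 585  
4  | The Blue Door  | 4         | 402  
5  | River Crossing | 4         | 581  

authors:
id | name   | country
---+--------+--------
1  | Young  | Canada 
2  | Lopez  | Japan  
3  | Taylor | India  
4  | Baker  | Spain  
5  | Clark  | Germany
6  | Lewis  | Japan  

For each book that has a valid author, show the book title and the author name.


INNER JOIN keeps only books rows whose author_id matches an id in authors. Walk through each book:
  - book 1 (Falling Leaves): author_id=NULL, no match -> dropped
  - book 2 (Quiet Streets): author_id=4 -> matches Baker
  - book 3 (Hollow Hills): author_id=NULL, no match -> dropped
  - book 4 (The Blue Door): author_id=4 -> matches Baker
  - book 5 (River Crossing): author_id=4 -> matches Baker
So 2 of 5 rows are dropped.

SQL:
SELECT a.title, b.name AS author
FROM books a
INNER JOIN authors b ON a.author_id = b.id

Result:
title          | author
---------------+-------
Quiet Streets  | Baker 
The Blue Door  | Baker 
River Crossing | Baker 


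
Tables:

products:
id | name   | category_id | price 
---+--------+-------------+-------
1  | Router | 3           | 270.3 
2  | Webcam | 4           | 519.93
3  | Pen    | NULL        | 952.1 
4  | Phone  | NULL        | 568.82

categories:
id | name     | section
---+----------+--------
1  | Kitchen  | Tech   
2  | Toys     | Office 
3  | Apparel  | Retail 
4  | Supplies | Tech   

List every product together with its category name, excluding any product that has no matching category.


INNER JOIN keeps only products rows whose category_id matches an id in categories. Walk through each product:
  - product 1 (Router): category_id=3 -> matches Apparel
  - product 2 (Webcam): category_id=4 -> matches Supplies
  - product 3 (Pen): category_id=NULL, no match -> dropped
  - product 4 (Phone): category_id=NULL, no match -> dropped
So 2 of 4 rows are dropped.

SQL:
SELECT a.name, b.name AS category
FROM products a
INNER JOIN categories b ON a.category_id = b.id

Result:
name   | category
-------+---------
Router | Apparel 
Webcam | Supplies


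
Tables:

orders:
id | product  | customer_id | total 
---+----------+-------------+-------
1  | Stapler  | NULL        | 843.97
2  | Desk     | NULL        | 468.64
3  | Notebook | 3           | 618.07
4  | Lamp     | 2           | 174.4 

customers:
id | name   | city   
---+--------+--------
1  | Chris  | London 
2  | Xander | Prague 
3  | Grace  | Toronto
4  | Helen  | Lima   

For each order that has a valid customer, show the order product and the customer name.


INNER JOIN keeps only orders rows whose customer_id matches an id in customers. Walk through each order:
  - order 1 (Stapler): customer_id=NULL, no match -> dropped
  - order 2 (Desk): customer_id=NULL, no match -> dropped
  - order 3 (Notebook): customer_id=3 -> matches Grace
  - order 4 (Lamp): customer_id=2 -> matches Xander
So 2 of 4 rows are dropped.

SQL:
SELECT a.product, b.name AS customer
FROM orders a
INNER JOIN customers b ON a.customer_id = b.id

Result:
product  | customer
---------+---------
Notebook | Grace   
Lamp     | Xander  


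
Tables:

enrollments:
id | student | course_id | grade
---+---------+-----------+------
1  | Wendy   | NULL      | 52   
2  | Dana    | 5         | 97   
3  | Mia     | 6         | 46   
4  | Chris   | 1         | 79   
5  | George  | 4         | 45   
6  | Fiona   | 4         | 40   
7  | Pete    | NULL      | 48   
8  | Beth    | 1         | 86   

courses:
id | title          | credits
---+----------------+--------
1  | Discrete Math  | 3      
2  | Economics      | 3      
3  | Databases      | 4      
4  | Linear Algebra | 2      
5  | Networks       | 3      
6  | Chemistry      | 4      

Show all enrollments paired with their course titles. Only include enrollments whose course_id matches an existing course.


INNER JOIN keeps only enrollments rows whose course_id matches an id in courses. Walk through each enrollment:
  - enrollment 1 (Wendy): course_id=NULL, no match -> dropped
  - enrollment 2 (Dana): course_id=5 -> matches Networks
  - enrollment 3 (Mia): course_id=6 -> matches Chemistry
  - enrollment 4 (Chris): course_id=1 -> matches Discrete Math
  - enrollment 5 (George): course_id=4 -> matches Linear Algebra
  - enrollment 6 (Fiona): course_id=4 -> matches Linear Algebra
  - enrollment 7 (Pete): course_id=NULL, no match -> dropped
  - enrollment 8 (Beth): course_id=1 -> matches Discrete Math
So 2 of 8 rows are dropped.

SQL:
SELECT a.student, b.title AS course
FROM enrollments a
INNER JOIN courses b ON a.course_id = b.id

Result:
student | course        
--------+---------------
Dana    | Networks      
Mia     | Chemistry     
Chris   | Discrete Math 
George  | Linear Algebra
Fiona   | Linear Algebra
Beth    | Discrete Math 


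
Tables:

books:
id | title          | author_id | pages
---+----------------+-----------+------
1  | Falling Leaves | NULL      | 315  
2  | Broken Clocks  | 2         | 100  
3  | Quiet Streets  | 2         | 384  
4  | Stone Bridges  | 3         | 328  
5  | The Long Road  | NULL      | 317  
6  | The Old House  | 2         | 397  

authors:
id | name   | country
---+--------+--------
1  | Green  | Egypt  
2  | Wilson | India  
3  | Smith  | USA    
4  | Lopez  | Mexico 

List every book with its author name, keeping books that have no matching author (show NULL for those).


LEFT JOIN keeps every row from books (the left table); where author_id has no match in authors, the author columns become NULL. Walk through each book:
  - book 1 (Falling Leaves): author_id=NULL, no match -> kept with NULL
  - book 2 (Broken Clocks): author_id=2 -> matches Wilson
  - book 3 (Quiet Streets): author_id=2 -> matches Wilson
  - book 4 (Stone Bridges): author_id=3 -> matches Smith
  - book 5 (The Long Road): author_id=NULL, no match -> kept with NULL
  - book 6 (The Old House): author_id=2 -> matches Wilson
All 6 rows appear; 2 have NULL author.

SQL:
SELECT a.title, b.name AS author
FROM books a
LEFT JOIN authors b ON a.author_id = b.id

Result:
title          | author
---------------+-------
Falling Leaves | NULL  
Broken Clocks  | Wilson
Quiet Streets  | Wilson
Stone Bridges  | Smith 
The Long Road  | NULL  
The Old House  | Wilson


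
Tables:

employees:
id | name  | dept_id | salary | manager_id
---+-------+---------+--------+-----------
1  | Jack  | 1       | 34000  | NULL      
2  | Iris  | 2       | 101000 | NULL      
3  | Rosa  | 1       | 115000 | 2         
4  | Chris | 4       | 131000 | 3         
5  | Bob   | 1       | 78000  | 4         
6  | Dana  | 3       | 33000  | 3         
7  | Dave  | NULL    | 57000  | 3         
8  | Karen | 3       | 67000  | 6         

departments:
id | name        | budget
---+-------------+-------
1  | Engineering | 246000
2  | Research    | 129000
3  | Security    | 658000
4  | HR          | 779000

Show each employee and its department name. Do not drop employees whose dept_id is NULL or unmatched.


LEFT JOIN keeps every row from employees (the left table); where dept_id has no match in departments, the department columns become NULL. Walk through each employee:
  - employee 1 (Jack): dept_id=1 -> matches Engineering
  - employee 2 (Iris): dept_id=2 -> matches Research
  - employee 3 (Rosa): dept_id=1 -> matches Engineering
  - employee 4 (Chris): dept_id=4 -> matches HR
  - employee 5 (Bob): dept_id=1 -> matches Engineering
  - employee 6 (Dana): dept_id=3 -> matches Security
  - employee 7 (Dave): dept_id=NULL, no match -> kept with NULL
  - employee 8 (Karen): dept_id=3 -> matches Security
All 8 rows appear; 1 has NULL department.

SQL:
SELECT a.name, b.name AS department
FROM employees a
LEFT JOIN departments b ON a.dept_id = b.id

Result:
name  | department 
------+------------
Jack  | Engineering
Iris  | Research   
Rosa  | Engineering
Chris | HR         
Bob   | Engineering
Dana  | Security   
Dave  | NULL       
Karen | Security   


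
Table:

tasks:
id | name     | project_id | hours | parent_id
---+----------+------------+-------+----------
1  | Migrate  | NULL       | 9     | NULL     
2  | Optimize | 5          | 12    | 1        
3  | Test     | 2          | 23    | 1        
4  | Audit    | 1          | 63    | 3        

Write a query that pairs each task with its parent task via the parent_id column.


This is a self-join: tasks is joined to a second copy of itself, matching each row's parent_id to another row's id. Use LEFT JOIN so rows with parent_id=NULL are kept.
  - task 1 (Migrate): parent_id=NULL -> NULL
  - task 2 (Optimize): parent_id=1 -> Migrate
  - task 3 (Test): parent_id=1 -> Migrate
  - task 4 (Audit): parent_id=3 -> Test

SQL:
SELECT a.name AS item, b.name AS parent
FROM tasks a
LEFT JOIN tasks b ON a.parent_id = b.id

Result:
item     | parent 
---------+--------
Migrate  | NULL   
Optimize | Migrate
Test     | Migrate
Audit    | Test   


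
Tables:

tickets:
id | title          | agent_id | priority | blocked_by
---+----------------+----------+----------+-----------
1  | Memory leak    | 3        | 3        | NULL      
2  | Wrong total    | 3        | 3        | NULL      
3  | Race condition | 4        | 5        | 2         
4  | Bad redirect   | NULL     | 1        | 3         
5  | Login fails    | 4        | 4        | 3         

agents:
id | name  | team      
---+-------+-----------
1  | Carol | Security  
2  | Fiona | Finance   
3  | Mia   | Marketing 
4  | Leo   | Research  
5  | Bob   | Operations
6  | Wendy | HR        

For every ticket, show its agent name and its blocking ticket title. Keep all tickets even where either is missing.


Two LEFT JOINs from the same base table tickets: one to agents via agent_id, one to tickets itself via blocked_by. Both are LEFT so every ticket is preserved.
Match against agents:
  - ticket 1 (Memory leak): agent_id=3 -> matches Mia
  - ticket 2 (Wrong total): agent_id=3 -> matches Mia
  - ticket 3 (Race condition): agent_id=4 -> matches Leo
  - ticket 4 (Bad redirect): agent_id=NULL, no match -> kept with NULL
  - ticket 5 (Login fails): agent_id=4 -> matches Leo
Match against tickets (self):
  - ticket 1 (Memory leak): blocked_by=NULL -> NULL
  - ticket 2 (Wrong total): blocked_by=NULL -> NULL
  - ticket 3 (Race condition): blocked_by=2 -> Wrong total
  - ticket 4 (Bad redirect): blocked_by=3 -> Race condition
  - ticket 5 (Login fails): blocked_by=3 -> Race condition

SQL:
SELECT a.title, b.name AS agent, c.title AS blocked_by
FROM tickets a
LEFT JOIN agents b ON a.agent_id = b.id
LEFT JOIN tickets c ON a.blocked_by = c.id

Result:
title          | agent | blocked_by    
---------------+-------+---------------
Memory leak    | Mia   | NULL          
Wrong total    | Mia   | NULL          
Race condition | Leo   | Wrong total   
Bad redirect   | NULL  | Race condition
Login fails    | Leo   | Race condition


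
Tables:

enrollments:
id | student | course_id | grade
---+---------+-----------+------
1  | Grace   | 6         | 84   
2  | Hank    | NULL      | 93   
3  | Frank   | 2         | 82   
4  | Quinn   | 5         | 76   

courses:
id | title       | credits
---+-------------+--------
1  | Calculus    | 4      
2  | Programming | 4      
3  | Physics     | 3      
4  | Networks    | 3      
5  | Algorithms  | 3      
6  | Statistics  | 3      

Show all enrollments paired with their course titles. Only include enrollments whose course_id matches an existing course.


INNER JOIN keeps only enrollments rows whose course_id matches an id in courses. Walk through each enrollment:
  - enrollment 1 (Grace): course_id=6 -> matches Statistics
  - enrollment 2 (Hank): course_id=NULL, no match -> dropped
  - enrollment 3 (Frank): course_id=2 -> matches Programming
  - enrollment 4 (Quinn): course_id=5 -> matches Algorithms
So 1 of 4 rows is dropped.

SQL:
SELECT a.student, b.title AS course
FROM enrollments a
INNER JOIN courses b ON a.course_id = b.id

Result:
student | course     
--------+------------
Grace   | Statistics 
Frank   | Programming
Quinn   | Algorithms 


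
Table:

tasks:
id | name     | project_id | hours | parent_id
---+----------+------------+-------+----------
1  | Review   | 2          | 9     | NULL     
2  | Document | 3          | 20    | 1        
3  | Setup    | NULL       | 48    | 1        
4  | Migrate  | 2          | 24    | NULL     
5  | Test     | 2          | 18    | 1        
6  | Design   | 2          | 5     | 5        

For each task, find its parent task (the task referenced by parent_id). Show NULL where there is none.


This is a self-join: tasks is joined to a second copy of itself, matching each row's parent_id to another row's id. Use LEFT JOIN so rows with parent_id=NULL are kept.
  - task 1 (Review): parent_id=NULL -> NULL
  - task 2 (Document): parent_id=1 -> Review
  - task 3 (Setup): parent_id=1 -> Review
  - task 4 (Migrate): parent_id=NULL -> NULL
  - task 5 (Test): parent_id=1 -> Review
  - task 6 (Design): parent_id=5 -> Test

SQL:
SELECT a.name AS item, b.name AS parent
FROM tasks a
LEFT JOIN tasks b ON a.parent_id = b.id

Result:
item     | parent
---------+-------
Review   | NULL  
Document | Review
Setup    | Review
Migrate  | NULL  
Test     | Review
Design   | Test  


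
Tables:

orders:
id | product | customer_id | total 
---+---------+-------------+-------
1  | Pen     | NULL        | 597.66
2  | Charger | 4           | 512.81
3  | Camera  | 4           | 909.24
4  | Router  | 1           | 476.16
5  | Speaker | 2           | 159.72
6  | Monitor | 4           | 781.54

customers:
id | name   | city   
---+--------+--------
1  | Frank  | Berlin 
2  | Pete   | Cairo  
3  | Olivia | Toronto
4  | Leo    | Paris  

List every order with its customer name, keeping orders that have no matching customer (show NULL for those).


LEFT JOIN keeps every row from orders (the left table); where customer_id has no match in customers, the customer columns become NULL. Walk through each order:
  - order 1 (Pen): customer_id=NULL, no match -> kept with NULL
  - order 2 (Charger): customer_id=4 -> matches Leo
  - order 3 (Camera): customer_id=4 -> matches Leo
  - order 4 (Router): customer_id=1 -> matches Frank
  - order 5 (Speaker): customer_id=2 -> matches Pete
  - order 6 (Monitor): customer_id=4 -> matches Leo
All 6 rows appear; 1 has NULL customer.

SQL:
SELECT a.product, b.name AS customer
FROM orders a
LEFT JOIN customers b ON a.customer_id = b.id

Result:
product | customer
--------+---------
Pen     | NULL    
Charger | Leo     
Camera  | Leo     
Router  | Frank   
Speaker | Pete    
Monitor | Leo     


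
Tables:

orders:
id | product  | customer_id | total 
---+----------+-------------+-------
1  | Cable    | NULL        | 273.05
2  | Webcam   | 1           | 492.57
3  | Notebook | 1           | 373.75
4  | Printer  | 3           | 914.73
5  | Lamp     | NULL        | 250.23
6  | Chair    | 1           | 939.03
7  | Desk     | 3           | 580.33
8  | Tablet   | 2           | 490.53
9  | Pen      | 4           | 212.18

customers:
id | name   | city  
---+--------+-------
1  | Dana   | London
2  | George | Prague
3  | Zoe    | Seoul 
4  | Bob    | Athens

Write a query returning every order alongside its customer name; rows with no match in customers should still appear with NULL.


LEFT JOIN keeps every row from orders (the left table); where customer_id has no match in customers, the customer columns become NULL. Walk through each order:
  - order 1 (Cable): customer_id=NULL, no match -> kept with NULL
  - order 2 (Webcam): customer_id=1 -> matches Dana
  - order 3 (Notebook): customer_id=1 -> matches Dana
  - order 4 (Printer): customer_id=3 -> matches Zoe
  - order 5 (Lamp): customer_id=NULL, no match -> kept with NULL
  - order 6 (Chair): customer_id=1 -> matches Dana
  - order 7 (Desk): customer_id=3 -> matches Zoe
  - order 8 (Tablet): customer_id=2 -> matches George
  - order 9 (Pen): customer_id=4 -> matches Bob
All 9 rows appear; 2 have NULL customer.

SQL:
SELECT a.product, b.name AS customer
FROM orders a
LEFT JOIN customers b ON a.customer_id = b.id

Result:
product  | customer
---------+---------
Cable    | NULL    
Webcam   | Dana    
Notebook | Dana    
Printer  | Zoe     
Lamp     | NULL    
Chair    | Dana    
Desk     | Zoe     
Tablet   | George  
Pen      | Bob     


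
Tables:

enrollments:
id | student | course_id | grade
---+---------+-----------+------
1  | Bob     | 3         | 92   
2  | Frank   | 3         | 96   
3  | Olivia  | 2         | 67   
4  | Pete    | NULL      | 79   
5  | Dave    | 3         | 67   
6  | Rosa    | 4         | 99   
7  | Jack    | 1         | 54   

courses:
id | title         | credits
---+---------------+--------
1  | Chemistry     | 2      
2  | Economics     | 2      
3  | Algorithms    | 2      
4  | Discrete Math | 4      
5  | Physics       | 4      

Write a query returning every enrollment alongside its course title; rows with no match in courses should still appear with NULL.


LEFT JOIN keeps every row from enrollments (the left table); where course_id has no match in courses, the course columns become NULL. Walk through each enrollment:
  - enrollment 1 (Bob): course_id=3 -> matches Algorithms
  - enrollment 2 (Frank): course_id=3 -> matches Algorithms
  - enrollment 3 (Olivia): course_id=2 -> matches Economics
  - enrollment 4 (Pete): course_id=NULL, no match -> kept with NULL
  - enrollment 5 (Dave): course_id=3 -> matches Algorithms
  - enrollment 6 (Rosa): course_id=4 -> matches Discrete Math
  - enrollment 7 (Jack): course_id=1 -> matches Chemistry
All 7 rows appear; 1 has NULL course.

SQL:
SELECT a.student, b.title AS course
FROM enrollments a
LEFT JOIN courses b ON a.course_id = b.id

Result:
student | course       
--------+--------------
Bob     | Algorithms   
Frank   | Algorithms   
Olivia  | Economics    
Pete    | NULL         
Dave    | Algorithms   
Rosa    | Discrete Math
Jack    | Chemistry    


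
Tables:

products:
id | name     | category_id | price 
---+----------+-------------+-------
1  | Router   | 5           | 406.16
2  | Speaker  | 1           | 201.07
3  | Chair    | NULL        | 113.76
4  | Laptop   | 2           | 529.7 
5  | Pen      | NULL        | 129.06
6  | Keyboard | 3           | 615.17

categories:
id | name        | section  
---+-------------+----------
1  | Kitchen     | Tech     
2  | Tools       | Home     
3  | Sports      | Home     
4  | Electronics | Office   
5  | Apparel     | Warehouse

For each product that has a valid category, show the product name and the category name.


INNER JOIN keeps only products rows whose category_id matches an id in categories. Walk through each product:
  - product 1 (Router): category_id=5 -> matches Apparel
  - product 2 (Speaker): category_id=1 -> matches Kitchen
  - product 3 (Chair): category_id=NULL, no match -> dropped
  - product 4 (Laptop): category_id=2 -> matches Tools
  - product 5 (Pen): category_id=NULL, no match -> dropped
  - product 6 (Keyboard): category_id=3 -> matches Sports
So 2 of 6 rows are dropped.

SQL:
SELECT a.name, b.name AS category
FROM products a
INNER JOIN categories b ON a.category_id = b.id

Result:
name     | category
---------+---------
Router   | Apparel 
Speaker  | Kitchen 
Laptop   | Tools   
Keyboard | Sports  


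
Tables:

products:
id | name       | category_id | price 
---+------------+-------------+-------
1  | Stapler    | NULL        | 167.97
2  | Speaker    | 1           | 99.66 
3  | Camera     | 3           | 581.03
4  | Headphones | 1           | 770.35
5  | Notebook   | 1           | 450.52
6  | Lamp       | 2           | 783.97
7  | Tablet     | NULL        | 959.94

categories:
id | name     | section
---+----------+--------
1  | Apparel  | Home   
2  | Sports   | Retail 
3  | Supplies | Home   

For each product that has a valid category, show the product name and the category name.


INNER JOIN keeps only products rows whose category_id matches an id in categories. Walk through each product:
  - product 1 (Stapler): category_id=NULL, no match -> dropped
  - product 2 (Speaker): category_id=1 -> matches Apparel
  - product 3 (Camera): category_id=3 -> matches Supplies
  - product 4 (Headphones): category_id=1 -> matches Apparel
  - product 5 (Notebook): category_id=1 -> matches Apparel
  - product 6 (Lamp): category_id=2 -> matches Sports
  - product 7 (Tablet): category_id=NULL, no match -> dropped
So 2 of 7 rows are dropped.

SQL:
SELECT a.name, b.name AS category
FROM products a
INNER JOIN categories b ON a.category_id = b.id

Result:
name       | category
-----------+---------
Speaker    | Apparel 
Camera     | Supplies
Headphones | Apparel 
Notebook   | Apparel 
Lamp       | Sports  


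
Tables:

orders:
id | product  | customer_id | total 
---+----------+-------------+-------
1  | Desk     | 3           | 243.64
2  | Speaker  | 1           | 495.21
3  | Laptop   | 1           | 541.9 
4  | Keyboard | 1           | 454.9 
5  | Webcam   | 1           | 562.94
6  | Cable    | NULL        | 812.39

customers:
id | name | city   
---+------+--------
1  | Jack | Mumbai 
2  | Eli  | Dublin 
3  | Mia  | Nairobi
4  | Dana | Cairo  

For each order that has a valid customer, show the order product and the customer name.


INNER JOIN keeps only orders rows whose customer_id matches an id in customers. Walk through each order:
  - order 1 (Desk): customer_id=3 -> matches Mia
  - order 2 (Speaker): customer_id=1 -> matches Jack
  - order 3 (Laptop): customer_id=1 -> matches Jack
  - order 4 (Keyboard): customer_id=1 -> matches Jack
  - order 5 (Webcam): customer_id=1 -> matches Jack
  - order 6 (Cable): customer_id=NULL, no match -> dropped
So 1 of 6 rows is dropped.

SQL:
SELECT a.product, b.name AS customer
FROM orders a
INNER JOIN customers b ON a.customer_id = b.id

Result:
product  | customer
---------+---------
Desk     | Mia     
Speaker  | Jack    
Laptop   | Jack    
Keyboard | Jack    
Webcam   | Jack    


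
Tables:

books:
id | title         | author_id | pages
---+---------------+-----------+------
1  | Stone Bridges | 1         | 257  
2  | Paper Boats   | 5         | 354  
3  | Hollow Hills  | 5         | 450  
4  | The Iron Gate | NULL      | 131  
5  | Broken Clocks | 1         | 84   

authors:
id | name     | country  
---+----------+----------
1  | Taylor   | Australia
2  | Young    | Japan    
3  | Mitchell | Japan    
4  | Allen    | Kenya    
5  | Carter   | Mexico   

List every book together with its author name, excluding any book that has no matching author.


INNER JOIN keeps only books rows whose author_id matches an id in authors. Walk through each book:
  - book 1 (Stone Bridges): author_id=1 -> matches Taylor
  - book 2 (Paper Boats): author_id=5 -> matches Carter
  - book 3 (Hollow Hills): author_id=5 -> matches Carter
  - book 4 (The Iron Gate): author_id=NULL, no match -> dropped
  - book 5 (Broken Clocks): author_id=1 -> matches Taylor
So 1 of 5 rows is dropped.

SQL:
SELECT a.title, b.name AS author
FROM books a
INNER JOIN authors b ON a.author_id = b.id

Result:
title         | author
--------------+-------
Stone Bridges | Taylor
Paper Boats   | Carter
Hollow Hills  | Carter
Broken Clocks | Taylor


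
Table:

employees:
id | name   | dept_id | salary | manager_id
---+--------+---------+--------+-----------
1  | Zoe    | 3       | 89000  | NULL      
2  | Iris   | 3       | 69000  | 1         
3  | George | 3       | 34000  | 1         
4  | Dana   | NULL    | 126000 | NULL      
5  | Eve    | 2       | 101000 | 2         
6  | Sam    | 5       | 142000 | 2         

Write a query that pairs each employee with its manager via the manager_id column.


This is a self-join: employees is joined to a second copy of itself, matching each row's manager_id to another row's id. Use LEFT JOIN so rows with manager_id=NULL are kept.
  - employee 1 (Zoe): manager_id=NULL -> NULL
  - employee 2 (Iris): manager_id=1 -> Zoe
  - employee 3 (George): manager_id=1 -> Zoe
  - employee 4 (Dana): manager_id=NULL -> NULL
  - employee 5 (Eve): manager_id=2 -> Iris
  - employee 6 (Sam): manager_id=2 -> Iris

SQL:
SELECT a.name AS item, b.name AS manager
FROM employees a
LEFT JOIN employees b ON a.manager_id = b.id

Result:
item   | manager
-------+--------
Zoe    | NULL   
Iris   | Zoe    
George | Zoe    
Dana   | NULL   
Eve    | Iris   
Sam    | Iris   


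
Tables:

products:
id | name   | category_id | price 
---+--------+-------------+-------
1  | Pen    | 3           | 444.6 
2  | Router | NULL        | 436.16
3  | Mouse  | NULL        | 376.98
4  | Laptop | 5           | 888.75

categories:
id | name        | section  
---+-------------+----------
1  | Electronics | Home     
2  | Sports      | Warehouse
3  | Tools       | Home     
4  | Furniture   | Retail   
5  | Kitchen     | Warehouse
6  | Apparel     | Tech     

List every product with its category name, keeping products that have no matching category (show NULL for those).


LEFT JOIN keeps every row from products (the left table); where category_id has no match in categories, the category columns become NULL. Walk through each product:
  - product 1 (Pen): category_id=3 -> matches Tools
  - product 2 (Router): category_id=NULL, no match -> kept with NULL
  - product 3 (Mouse): category_id=NULL, no match -> kept with NULL
  - product 4 (Laptop): category_id=5 -> matches Kitchen
All 4 rows appear; 2 have NULL category.

SQL:
SELECT a.name, b.name AS category
FROM products a
LEFT JOIN categories b ON a.category_id = b.id

Result:
name   | category
-------+---------
Pen    | Tools   
Router | NULL    
Mouse  | NULL    
Laptop | Kitchen 


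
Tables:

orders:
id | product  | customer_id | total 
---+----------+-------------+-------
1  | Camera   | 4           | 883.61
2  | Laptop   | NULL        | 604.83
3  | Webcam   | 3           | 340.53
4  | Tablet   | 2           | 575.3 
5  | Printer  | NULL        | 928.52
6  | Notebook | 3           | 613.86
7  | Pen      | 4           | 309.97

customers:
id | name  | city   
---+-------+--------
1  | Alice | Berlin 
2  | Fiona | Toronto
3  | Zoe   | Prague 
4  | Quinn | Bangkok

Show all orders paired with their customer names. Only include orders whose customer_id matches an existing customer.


INNER JOIN keeps only orders rows whose customer_id matches an id in customers. Walk through each order:
  - order 1 (Camera): customer_id=4 -> matches Quinn
  - order 2 (Laptop): customer_id=NULL, no match -> dropped
  - order 3 (Webcam): customer_id=3 -> matches Zoe
  - order 4 (Tablet): customer_id=2 -> matches Fiona
  - order 5 (Printer): customer_id=NULL, no match -> dropped
  - order 6 (Notebook): customer_id=3 -> matches Zoe
  - order 7 (Pen): customer_id=4 -> matches Quinn
So 2 of 7 rows are dropped.

SQL:
SELECT a.product, b.name AS customer
FROM orders a
INNER JOIN customers b ON a.customer_id = b.id

Result:
product  | customer
---------+---------
Camera   | Quinn   
Webcam   | Zoe     
Tablet   | Fiona   
Notebook | Zoe     
Pen      | Quinn   


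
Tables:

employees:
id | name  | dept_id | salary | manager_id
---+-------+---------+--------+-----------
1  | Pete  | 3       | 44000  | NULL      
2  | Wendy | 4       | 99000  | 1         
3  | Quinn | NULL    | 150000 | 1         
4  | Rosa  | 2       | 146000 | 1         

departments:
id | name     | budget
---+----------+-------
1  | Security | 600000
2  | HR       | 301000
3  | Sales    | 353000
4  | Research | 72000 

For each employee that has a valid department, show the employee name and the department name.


INNER JOIN keeps only employees rows whose dept_id matches an id in departments. Walk through each employee:
  - employee 1 (Pete): dept_id=3 -> matches Sales
  - employee 2 (Wendy): dept_id=4 -> matches Research
  - employee 3 (Quinn): dept_id=NULL, no match -> dropped
  - employee 4 (Rosa): dept_id=2 -> matches HR
So 1 of 4 rows is dropped.

SQL:
SELECT a.name, b.name AS department
FROM employees a
INNER JOIN departments b ON a.dept_id = b.id

Result:
name  | department
------+-----------
Pete  | Sales     
Wendy | Research  
Rosa  | HR        


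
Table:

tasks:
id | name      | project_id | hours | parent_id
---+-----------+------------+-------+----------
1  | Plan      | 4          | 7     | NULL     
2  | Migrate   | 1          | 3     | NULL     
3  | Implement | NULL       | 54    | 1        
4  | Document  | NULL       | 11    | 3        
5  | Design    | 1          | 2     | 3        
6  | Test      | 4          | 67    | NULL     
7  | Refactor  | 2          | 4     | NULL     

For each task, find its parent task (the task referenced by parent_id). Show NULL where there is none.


This is a self-join: tasks is joined to a second copy of itself, matching each row's parent_id to another row's id. Use LEFT JOIN so rows with parent_id=NULL are kept.
  - task 1 (Plan): parent_id=NULL -> NULL
  - task 2 (Migrate): parent_id=NULL -> NULL
  - task 3 (Implement): parent_id=1 -> Plan
  - task 4 (Document): parent_id=3 -> Implement
  - task 5 (Design): parent_id=3 -> Implement
  - task 6 (Test): parent_id=NULL -> NULL
  - task 7 (Refactor): parent_id=NULL -> NULL

SQL:
SELECT a.name AS item, b.name AS parent
FROM tasks a
LEFT JOIN tasks b ON a.parent_id = b.id

Result:
item      | parent   
----------+----------
Plan      | NULL     
Migrate   | NULL     
Implement | Plan     
Document  | Implement
Design    | Implement
Test      | NULL     
Refactor  | NULL     


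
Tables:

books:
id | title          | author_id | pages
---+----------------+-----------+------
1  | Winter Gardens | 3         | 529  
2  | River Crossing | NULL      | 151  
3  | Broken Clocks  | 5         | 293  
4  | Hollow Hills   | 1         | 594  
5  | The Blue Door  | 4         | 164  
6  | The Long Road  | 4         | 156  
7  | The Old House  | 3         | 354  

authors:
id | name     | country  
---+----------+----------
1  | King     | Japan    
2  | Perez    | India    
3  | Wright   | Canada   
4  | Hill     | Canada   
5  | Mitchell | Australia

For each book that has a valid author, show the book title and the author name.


INNER JOIN keeps only books rows whose author_id matches an id in authors. Walk through each book:
  - book 1 (Winter Gardens): author_id=3 -> matches Wright
  - book 2 (River Crossing): author_id=NULL, no match -> dropped
  - book 3 (Broken Clocks): author_id=5 -> matches Mitchell
  - book 4 (Hollow Hills): author_id=1 -> matches King
  - book 5 (The Blue Door): author_id=4 -> matches Hill
  - book 6 (The Long Road): author_id=4 -> matches Hill
  - book 7 (The Old House): author_id=3 -> matches Wright
So 1 of 7 rows is dropped.

SQL:
SELECT a.title, b.name AS author
FROM books a
INNER JOIN authors b ON a.author_id = b.id

Result:
title          | author  
---------------+---------
Winter Gardens | Wright  
Broken Clocks  | Mitchell
Hollow Hills   | King    
The Blue Door  | Hill    
The Long Road  | Hill    
The Old House  | Wright  


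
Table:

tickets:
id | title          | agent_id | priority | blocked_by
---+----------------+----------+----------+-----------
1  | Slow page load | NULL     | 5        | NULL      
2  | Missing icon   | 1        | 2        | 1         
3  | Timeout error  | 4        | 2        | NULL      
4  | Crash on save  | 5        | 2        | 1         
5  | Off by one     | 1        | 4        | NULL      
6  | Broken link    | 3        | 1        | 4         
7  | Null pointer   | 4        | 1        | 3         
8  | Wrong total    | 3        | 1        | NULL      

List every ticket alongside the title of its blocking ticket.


This is a self-join: tickets is joined to a second copy of itself, matching each row's blocked_by to another row's id. Use LEFT JOIN so rows with blocked_by=NULL are kept.
  - ticket 1 (Slow page load): blocked_by=NULL -> NULL
  - ticket 2 (Missing icon): blocked_by=1 -> Slow page load
  - ticket 3 (Timeout error): blocked_by=NULL -> NULL
  - ticket 4 (Crash on save): blocked_by=1 -> Slow page load
  - ticket 5 (Off by one): blocked_by=NULL -> NULL
  - ticket 6 (Broken link): blocked_by=4 -> Crash on save
  - ticket 7 (Null pointer): blocked_by=3 -> Timeout error
  - ticket 8 (Wrong total): blocked_by=NULL -> NULL

SQL:
SELECT a.title AS item, b.title AS blocked_by
FROM tickets a
LEFT JOIN tickets b ON a.blocked_by = b.id

Result:
item           | blocked_by    
---------------+---------------
Slow page load | NULL          
Missing icon   | Slow page load
Timeout error  | NULL          
Crash on save  | Slow page load
Off by one     | NULL          
Broken link    | Crash on save 
Null pointer   | Timeout error 
Wrong total    | NULL          


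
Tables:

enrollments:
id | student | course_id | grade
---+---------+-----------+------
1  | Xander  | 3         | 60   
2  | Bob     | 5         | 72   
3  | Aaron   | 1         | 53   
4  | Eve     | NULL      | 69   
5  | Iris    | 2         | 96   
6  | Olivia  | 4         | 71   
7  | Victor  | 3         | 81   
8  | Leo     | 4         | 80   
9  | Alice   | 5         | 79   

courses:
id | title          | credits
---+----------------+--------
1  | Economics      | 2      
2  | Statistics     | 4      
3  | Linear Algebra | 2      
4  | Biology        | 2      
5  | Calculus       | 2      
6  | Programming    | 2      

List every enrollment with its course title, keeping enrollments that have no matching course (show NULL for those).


LEFT JOIN keeps every row from enrollments (the left table); where course_id has no match in courses, the course columns become NULL. Walk through each enrollment:
  - enrollment 1 (Xander): course_id=3 -> matches Linear Algebra
  - enrollment 2 (Bob): course_id=5 -> matches Calculus
  - enrollment 3 (Aaron): course_id=1 -> matches Economics
  - enrollment 4 (Eve): course_id=NULL, no match -> kept with NULL
  - enrollment 5 (Iris): course_id=2 -> matches Statistics
  - enrollment 6 (Olivia): course_id=4 -> matches Biology
  - enrollment 7 (Victor): course_id=3 -> matches Linear Algebra
  - enrollment 8 (Leo): course_id=4 -> matches Biology
  - enrollment 9 (Alice): course_id=5 -> matches Calculus
All 9 rows appear; 1 has NULL course.

SQL:
SELECT a.student, b.title AS course
FROM enrollments a
LEFT JOIN courses b ON a.course_id = b.id

Result:
student | course        
--------+---------------
Xander  | Linear Algebra
Bob     | Calculus      
Aaron   | Economics     
Eve     | NULL          
Iris    | Statistics    
Olivia  | Biology       
Victor  | Linear Algebra
Leo     | Biology       
Alice   | Calculus      


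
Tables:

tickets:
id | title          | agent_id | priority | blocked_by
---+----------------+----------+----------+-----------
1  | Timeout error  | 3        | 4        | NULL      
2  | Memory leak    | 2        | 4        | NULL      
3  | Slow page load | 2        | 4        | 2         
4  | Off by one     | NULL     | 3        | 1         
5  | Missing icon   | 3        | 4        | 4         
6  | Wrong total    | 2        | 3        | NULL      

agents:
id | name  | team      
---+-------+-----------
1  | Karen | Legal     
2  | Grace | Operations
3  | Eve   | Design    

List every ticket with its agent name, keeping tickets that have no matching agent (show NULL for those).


LEFT JOIN keeps every row from tickets (the left table); where agent_id has no match in agents, the agent columns become NULL. Walk through each ticket:
  - ticket 1 (Timeout error): agent_id=3 -> matches Eve
  - ticket 2 (Memory leak): agent_id=2 -> matches Grace
  - ticket 3 (Slow page load): agent_id=2 -> matches Grace
  - ticket 4 (Off by one): agent_id=NULL, no match -> kept with NULL
  - ticket 5 (Missing icon): agent_id=3 -> matches Eve
  - ticket 6 (Wrong total): agent_id=2 -> matches Grace
All 6 rows appear; 1 has NULL agent.

SQL:
SELECT a.title, b.name AS agent
FROM tickets a
LEFT JOIN agents b ON a.agent_id = b.id

Result:
title          | agent
---------------+------
Timeout error  | Eve  
Memory leak    | Grace
Slow page load | Grace
Off by one     | NULL 
Missing icon   | Eve  
Wrong total    | Grace
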